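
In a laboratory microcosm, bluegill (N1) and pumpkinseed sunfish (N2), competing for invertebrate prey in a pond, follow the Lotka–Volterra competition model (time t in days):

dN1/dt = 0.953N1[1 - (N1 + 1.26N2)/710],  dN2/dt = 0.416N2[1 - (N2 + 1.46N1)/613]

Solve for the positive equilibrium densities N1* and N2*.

Setting both brackets to zero gives the nullclines N1 + 1.26N2 = 710 and 1.46N1 + N2 = 613.
Substituting N2 = 613 - 1.46N1 into the first: N1(1 - 1.26·1.46) = 710 - 1.26·613.
So N1* = -62.4/-0.84 = 74.3, and then N2* = 613 - 1.46·74.3 = 505.

N1* ≈ 74.3, N2* ≈ 505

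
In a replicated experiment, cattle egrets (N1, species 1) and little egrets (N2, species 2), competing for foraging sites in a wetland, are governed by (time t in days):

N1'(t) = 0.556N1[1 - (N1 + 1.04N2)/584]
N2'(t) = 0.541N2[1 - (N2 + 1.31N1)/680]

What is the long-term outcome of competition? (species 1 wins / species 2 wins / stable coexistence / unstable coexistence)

Compare the nullcline intercepts: K1/α12 = 584/1.04 = 562 < K2 = 680; K2/α21 = 680/1.31 = 519 < K1 = 584.
Since both are reversed, neither can invade when rare; the interior point is a saddle.

unstable coexistence (outcome depends on initial conditions)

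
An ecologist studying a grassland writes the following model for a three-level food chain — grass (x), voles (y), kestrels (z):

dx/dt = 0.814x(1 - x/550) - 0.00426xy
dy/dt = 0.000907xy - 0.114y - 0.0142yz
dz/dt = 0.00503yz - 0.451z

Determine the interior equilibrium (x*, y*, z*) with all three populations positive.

From dz/dt = 0: 0.00503y* = 0.451, so y* = 89.7.
From dx/dt = 0: 0.814(1 - x*/550) = 0.00426·89.7, giving x* = 550·(1 - 0.469) = 292.
From dy/dt = 0: 0.000907·292 - 0.114 = 0.0142z*, so z* = 0.151/0.0142 = 10.6.

x* ≈ 292, y* ≈ 89.7, z* ≈ 10.6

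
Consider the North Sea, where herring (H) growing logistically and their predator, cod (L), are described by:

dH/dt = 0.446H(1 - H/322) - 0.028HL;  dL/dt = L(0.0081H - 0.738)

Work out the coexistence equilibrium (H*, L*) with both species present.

H* ≈ 91.1, L* ≈ 11.4

From dL/dt = 0 with L > 0: 0.0081H* = 0.738, so H* = 91.1.
Substitute into dH/dt = 0: 0.446(1 - 91.1/322) = 0.028L*.
The bracket is 0.717, giving L* = 0.32/0.028 = 11.4.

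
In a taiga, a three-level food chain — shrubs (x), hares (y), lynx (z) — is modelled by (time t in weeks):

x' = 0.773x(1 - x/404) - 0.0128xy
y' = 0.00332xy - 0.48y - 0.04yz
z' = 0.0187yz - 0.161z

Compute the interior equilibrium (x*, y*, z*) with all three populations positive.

From dz/dt = 0: 0.0187y* = 0.161, so y* = 8.61.
From dx/dt = 0: 0.773(1 - x*/404) = 0.0128·8.61, giving x* = 404·(1 - 0.143) = 346.
From dy/dt = 0: 0.00332·346 - 0.48 = 0.04z*, so z* = 0.67/0.04 = 16.8.

x* ≈ 346, y* ≈ 8.61, z* ≈ 16.8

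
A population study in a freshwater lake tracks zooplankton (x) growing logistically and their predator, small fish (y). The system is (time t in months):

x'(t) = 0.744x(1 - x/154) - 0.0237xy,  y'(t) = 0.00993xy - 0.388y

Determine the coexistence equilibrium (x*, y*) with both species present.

From dy/dt = 0 with y > 0: 0.00993x* = 0.388, so x* = 39.1.
Substitute into dx/dt = 0: 0.744(1 - 39.1/154) = 0.0237y*.
The bracket is 0.746, giving y* = 0.555/0.0237 = 23.4.

x* ≈ 39.1, y* ≈ 23.4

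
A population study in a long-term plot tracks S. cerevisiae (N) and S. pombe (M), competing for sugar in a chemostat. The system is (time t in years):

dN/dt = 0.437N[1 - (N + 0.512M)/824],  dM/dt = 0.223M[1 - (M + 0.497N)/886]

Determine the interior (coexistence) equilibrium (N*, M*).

N* ≈ 497, M* ≈ 639

Setting both brackets to zero gives the nullclines N + 0.512M = 824 and 0.497N + M = 886.
Substituting M = 886 - 0.497N into the first: N(1 - 0.512·0.497) = 824 - 0.512·886.
So N* = 370/0.746 = 497, and then M* = 886 - 0.497·497 = 639.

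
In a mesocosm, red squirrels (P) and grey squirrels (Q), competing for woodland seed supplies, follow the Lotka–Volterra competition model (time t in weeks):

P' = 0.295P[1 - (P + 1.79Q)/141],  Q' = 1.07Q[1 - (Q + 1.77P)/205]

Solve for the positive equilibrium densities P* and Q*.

P* ≈ 104, Q* ≈ 20.6

Setting both brackets to zero gives the nullclines P + 1.79Q = 141 and 1.77P + Q = 205.
Substituting Q = 205 - 1.77P into the first: P(1 - 1.79·1.77) = 141 - 1.79·205.
So P* = -226/-2.17 = 104, and then Q* = 205 - 1.77·104 = 20.6.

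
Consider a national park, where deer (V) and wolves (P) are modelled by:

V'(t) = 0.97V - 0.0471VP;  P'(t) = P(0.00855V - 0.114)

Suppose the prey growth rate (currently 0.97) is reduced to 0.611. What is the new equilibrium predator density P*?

P* ≈ 13

At the interior fixed point, setting dV/dt = 0 with V > 0 fixes P* = (prey growth rate)/(VP coefficient) — independent of the other coefficients.
With the change, P* = 0.611/0.0471 = 13; it falls from 20.6.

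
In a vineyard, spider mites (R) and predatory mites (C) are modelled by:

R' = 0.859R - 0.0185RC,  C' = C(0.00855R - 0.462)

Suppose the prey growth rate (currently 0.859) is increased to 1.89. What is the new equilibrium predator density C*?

At the interior fixed point, setting dR/dt = 0 with R > 0 fixes C* = (prey growth rate)/(RC coefficient) — independent of the other coefficients.
With the change, C* = 1.89/0.0185 = 102; it rises from 46.4.

C* ≈ 102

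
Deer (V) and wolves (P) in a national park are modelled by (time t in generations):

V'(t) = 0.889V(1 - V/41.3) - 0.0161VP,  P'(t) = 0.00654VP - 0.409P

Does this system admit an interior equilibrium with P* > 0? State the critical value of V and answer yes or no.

The predator equation gives dP/dt > 0 only when V > 0.409/0.00654 = 62.5.
Without the predator, V → K = 41.3. Since 41.3 < 62.5, the predator cannot invade.

Threshold V = 62.5; K < 62.5, so no, the predator goes extinct.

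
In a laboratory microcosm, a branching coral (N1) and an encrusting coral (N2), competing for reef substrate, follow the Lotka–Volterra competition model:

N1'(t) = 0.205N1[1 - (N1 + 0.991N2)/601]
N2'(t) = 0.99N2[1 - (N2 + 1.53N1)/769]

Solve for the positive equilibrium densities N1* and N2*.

Setting both brackets to zero gives the nullclines N1 + 0.991N2 = 601 and 1.53N1 + N2 = 769.
Substituting N2 = 769 - 1.53N1 into the first: N1(1 - 0.991·1.53) = 601 - 0.991·769.
So N1* = -161/-0.516 = 312, and then N2* = 769 - 1.53·312 = 292.

N1* ≈ 312, N2* ≈ 292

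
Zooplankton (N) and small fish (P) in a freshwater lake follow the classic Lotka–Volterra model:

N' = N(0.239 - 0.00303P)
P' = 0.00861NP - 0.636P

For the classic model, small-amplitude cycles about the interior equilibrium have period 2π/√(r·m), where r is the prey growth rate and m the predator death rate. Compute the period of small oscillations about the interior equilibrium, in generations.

T ≈ 16.1 generations

Here r = 0.239 and m = 0.636, so r·m = 0.152.
ω = √0.152 = 0.39 per generation, hence T = 2π/ω ≈ 16.1 generations.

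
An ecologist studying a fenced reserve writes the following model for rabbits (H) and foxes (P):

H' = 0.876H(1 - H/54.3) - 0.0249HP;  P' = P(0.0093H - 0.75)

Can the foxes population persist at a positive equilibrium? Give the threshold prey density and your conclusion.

Threshold H = 80.6; K < 80.6, so no, the predator goes extinct.

The predator equation gives dP/dt > 0 only when H > 0.75/0.0093 = 80.6.
Without the predator, H → K = 54.3. Since 54.3 < 80.6, the predator cannot invade.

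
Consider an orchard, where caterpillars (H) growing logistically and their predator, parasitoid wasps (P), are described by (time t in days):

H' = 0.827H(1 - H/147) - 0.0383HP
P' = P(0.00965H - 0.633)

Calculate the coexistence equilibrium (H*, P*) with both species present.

H* ≈ 65.6, P* ≈ 12

From dP/dt = 0 with P > 0: 0.00965H* = 0.633, so H* = 65.6.
Substitute into dH/dt = 0: 0.827(1 - 65.6/147) = 0.0383P*.
The bracket is 0.554, giving P* = 0.458/0.0383 = 12.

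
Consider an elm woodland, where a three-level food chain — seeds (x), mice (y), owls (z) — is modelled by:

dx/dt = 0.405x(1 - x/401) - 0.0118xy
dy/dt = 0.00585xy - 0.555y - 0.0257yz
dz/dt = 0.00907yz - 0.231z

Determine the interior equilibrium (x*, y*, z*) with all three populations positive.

x* ≈ 103, y* ≈ 25.5, z* ≈ 1.95

From dz/dt = 0: 0.00907y* = 0.231, so y* = 25.5.
From dx/dt = 0: 0.405(1 - x*/401) = 0.0118·25.5, giving x* = 401·(1 - 0.742) = 103.
From dy/dt = 0: 0.00585·103 - 0.555 = 0.0257z*, so z* = 0.0501/0.0257 = 1.95.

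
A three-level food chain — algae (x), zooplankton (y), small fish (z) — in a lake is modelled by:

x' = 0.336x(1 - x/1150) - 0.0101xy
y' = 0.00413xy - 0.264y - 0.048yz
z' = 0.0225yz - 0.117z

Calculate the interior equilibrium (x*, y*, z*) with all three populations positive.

x* ≈ 970, y* ≈ 5.2, z* ≈ 78

From dz/dt = 0: 0.0225y* = 0.117, so y* = 5.2.
From dx/dt = 0: 0.336(1 - x*/1150) = 0.0101·5.2, giving x* = 1150·(1 - 0.156) = 970.
From dy/dt = 0: 0.00413·970 - 0.264 = 0.048z*, so z* = 3.74/0.048 = 78.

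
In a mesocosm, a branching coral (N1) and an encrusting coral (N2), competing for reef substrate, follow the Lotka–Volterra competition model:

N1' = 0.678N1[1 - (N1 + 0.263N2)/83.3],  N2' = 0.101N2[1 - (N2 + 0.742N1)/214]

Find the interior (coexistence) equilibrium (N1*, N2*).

N1* ≈ 33.6, N2* ≈ 189

Setting both brackets to zero gives the nullclines N1 + 0.263N2 = 83.3 and 0.742N1 + N2 = 214.
Substituting N2 = 214 - 0.742N1 into the first: N1(1 - 0.263·0.742) = 83.3 - 0.263·214.
So N1* = 27/0.805 = 33.6, and then N2* = 214 - 0.742·33.6 = 189.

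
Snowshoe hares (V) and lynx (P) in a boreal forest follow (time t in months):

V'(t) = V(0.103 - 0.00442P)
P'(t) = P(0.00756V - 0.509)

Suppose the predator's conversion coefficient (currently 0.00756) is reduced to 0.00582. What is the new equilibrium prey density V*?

V* ≈ 87.5

At the interior fixed point, setting dP/dt = 0 with P > 0 fixes V* = (predator death rate)/(VP coefficient) — independent of the other coefficients.
With the change, V* = 0.509/0.00582 = 87.5; it rises from 67.3.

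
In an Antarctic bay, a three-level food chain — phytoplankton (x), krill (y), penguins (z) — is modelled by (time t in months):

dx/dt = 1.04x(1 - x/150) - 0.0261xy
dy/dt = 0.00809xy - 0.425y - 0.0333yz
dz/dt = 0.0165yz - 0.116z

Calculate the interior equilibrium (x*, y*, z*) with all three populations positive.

x* ≈ 124, y* ≈ 7.03, z* ≈ 17.2

From dz/dt = 0: 0.0165y* = 0.116, so y* = 7.03.
From dx/dt = 0: 1.04(1 - x*/150) = 0.0261·7.03, giving x* = 150·(1 - 0.176) = 124.
From dy/dt = 0: 0.00809·124 - 0.425 = 0.0333z*, so z* = 0.574/0.0333 = 17.2.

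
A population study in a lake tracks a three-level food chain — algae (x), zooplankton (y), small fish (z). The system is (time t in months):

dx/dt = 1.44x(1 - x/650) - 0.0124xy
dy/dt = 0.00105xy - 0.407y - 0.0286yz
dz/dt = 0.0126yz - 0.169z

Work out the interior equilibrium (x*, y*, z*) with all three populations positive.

x* ≈ 575, y* ≈ 13.4, z* ≈ 6.88

From dz/dt = 0: 0.0126y* = 0.169, so y* = 13.4.
From dx/dt = 0: 1.44(1 - x*/650) = 0.0124·13.4, giving x* = 650·(1 - 0.115) = 575.
From dy/dt = 0: 0.00105·575 - 0.407 = 0.0286z*, so z* = 0.197/0.0286 = 6.88.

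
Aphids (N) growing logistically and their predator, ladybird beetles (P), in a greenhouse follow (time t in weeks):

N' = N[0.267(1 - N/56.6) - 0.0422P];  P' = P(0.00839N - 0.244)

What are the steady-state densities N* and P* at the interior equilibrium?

N* ≈ 29.1, P* ≈ 3.08

From dP/dt = 0 with P > 0: 0.00839N* = 0.244, so N* = 29.1.
Substitute into dN/dt = 0: 0.267(1 - 29.1/56.6) = 0.0422P*.
The bracket is 0.486, giving P* = 0.13/0.0422 = 3.08.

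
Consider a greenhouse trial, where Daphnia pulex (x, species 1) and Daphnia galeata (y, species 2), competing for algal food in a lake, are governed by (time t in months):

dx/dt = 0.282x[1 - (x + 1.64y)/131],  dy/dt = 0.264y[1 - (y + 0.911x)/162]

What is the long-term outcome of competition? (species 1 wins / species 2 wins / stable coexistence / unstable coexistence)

species 2 excludes species 1

Compare the nullcline intercepts: K1/α12 = 131/1.64 = 79.9 < K2 = 162; K2/α21 = 162/0.911 = 178 > K1 = 131.
Since the inequalities point opposite ways, species 2 can invade but species 1 cannot.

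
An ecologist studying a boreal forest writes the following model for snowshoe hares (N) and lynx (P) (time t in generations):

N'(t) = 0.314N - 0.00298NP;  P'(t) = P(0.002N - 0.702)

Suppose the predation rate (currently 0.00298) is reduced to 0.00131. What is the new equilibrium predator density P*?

At the interior fixed point, setting dN/dt = 0 with N > 0 fixes P* = (prey growth rate)/(NP coefficient) — independent of the other coefficients.
With the change, P* = 0.314/0.00131 = 240; it rises from 105.

P* ≈ 240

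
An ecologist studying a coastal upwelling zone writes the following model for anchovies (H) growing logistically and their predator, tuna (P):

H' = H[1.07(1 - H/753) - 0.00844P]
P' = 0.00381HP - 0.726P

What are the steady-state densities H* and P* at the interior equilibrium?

From dP/dt = 0 with P > 0: 0.00381H* = 0.726, so H* = 191.
Substitute into dH/dt = 0: 1.07(1 - 191/753) = 0.00844P*.
The bracket is 0.747, giving P* = 0.799/0.00844 = 94.7.

H* ≈ 191, P* ≈ 94.7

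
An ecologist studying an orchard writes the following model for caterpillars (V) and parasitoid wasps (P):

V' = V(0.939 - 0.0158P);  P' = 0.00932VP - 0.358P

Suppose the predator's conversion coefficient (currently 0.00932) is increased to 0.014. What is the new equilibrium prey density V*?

At the interior fixed point, setting dP/dt = 0 with P > 0 fixes V* = (predator death rate)/(VP coefficient) — independent of the other coefficients.
With the change, V* = 0.358/0.014 = 25.6; it falls from 38.4.

V* ≈ 25.6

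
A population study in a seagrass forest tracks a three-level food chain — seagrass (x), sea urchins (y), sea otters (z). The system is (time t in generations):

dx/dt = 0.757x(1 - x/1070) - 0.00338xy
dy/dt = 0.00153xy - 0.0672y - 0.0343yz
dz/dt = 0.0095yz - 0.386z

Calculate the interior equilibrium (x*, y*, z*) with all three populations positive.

x* ≈ 876, y* ≈ 40.6, z* ≈ 37.1

From dz/dt = 0: 0.0095y* = 0.386, so y* = 40.6.
From dx/dt = 0: 0.757(1 - x*/1070) = 0.00338·40.6, giving x* = 1070·(1 - 0.181) = 876.
From dy/dt = 0: 0.00153·876 - 0.0672 = 0.0343z*, so z* = 1.27/0.0343 = 37.1.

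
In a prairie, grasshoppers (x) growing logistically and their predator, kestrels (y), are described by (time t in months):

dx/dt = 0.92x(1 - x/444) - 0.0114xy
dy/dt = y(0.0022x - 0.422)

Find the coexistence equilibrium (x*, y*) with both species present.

From dy/dt = 0 with y > 0: 0.0022x* = 0.422, so x* = 192.
Substitute into dx/dt = 0: 0.92(1 - 192/444) = 0.0114y*.
The bracket is 0.568, giving y* = 0.523/0.0114 = 45.8.

x* ≈ 192, y* ≈ 45.8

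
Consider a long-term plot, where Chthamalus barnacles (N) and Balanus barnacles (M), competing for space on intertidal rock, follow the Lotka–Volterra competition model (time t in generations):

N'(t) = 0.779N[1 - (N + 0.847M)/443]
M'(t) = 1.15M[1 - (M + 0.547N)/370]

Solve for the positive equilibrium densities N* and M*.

Setting both brackets to zero gives the nullclines N + 0.847M = 443 and 0.547N + M = 370.
Substituting M = 370 - 0.547N into the first: N(1 - 0.847·0.547) = 443 - 0.847·370.
So N* = 130/0.537 = 241, and then M* = 370 - 0.547·241 = 238.

N* ≈ 241, M* ≈ 238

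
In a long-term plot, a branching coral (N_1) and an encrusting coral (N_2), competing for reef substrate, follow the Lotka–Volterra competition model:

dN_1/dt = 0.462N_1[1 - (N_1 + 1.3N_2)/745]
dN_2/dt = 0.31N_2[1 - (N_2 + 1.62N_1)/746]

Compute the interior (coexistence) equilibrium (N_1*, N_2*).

N_1* ≈ 203, N_2* ≈ 417

Setting both brackets to zero gives the nullclines N_1 + 1.3N_2 = 745 and 1.62N_1 + N_2 = 746.
Substituting N_2 = 746 - 1.62N_1 into the first: N_1(1 - 1.3·1.62) = 745 - 1.3·746.
So N_1* = -225/-1.11 = 203, and then N_2* = 746 - 1.62·203 = 417.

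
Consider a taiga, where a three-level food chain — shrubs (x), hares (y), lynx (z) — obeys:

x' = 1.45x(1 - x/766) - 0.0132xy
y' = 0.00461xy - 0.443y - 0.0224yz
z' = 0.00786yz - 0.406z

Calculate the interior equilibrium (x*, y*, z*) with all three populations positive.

From dz/dt = 0: 0.00786y* = 0.406, so y* = 51.7.
From dx/dt = 0: 1.45(1 - x*/766) = 0.0132·51.7, giving x* = 766·(1 - 0.47) = 406.
From dy/dt = 0: 0.00461·406 - 0.443 = 0.0224z*, so z* = 1.43/0.0224 = 63.7.

x* ≈ 406, y* ≈ 51.7, z* ≈ 63.7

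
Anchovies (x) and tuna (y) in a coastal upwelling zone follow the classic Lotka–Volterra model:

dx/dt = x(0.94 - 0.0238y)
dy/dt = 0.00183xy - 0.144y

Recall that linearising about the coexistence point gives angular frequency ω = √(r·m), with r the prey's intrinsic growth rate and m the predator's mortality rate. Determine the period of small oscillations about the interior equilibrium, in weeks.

Here r = 0.94 and m = 0.144, so r·m = 0.135.
ω = √0.135 = 0.368 per week, hence T = 2π/ω ≈ 17.1 weeks.

T ≈ 17.1 weeks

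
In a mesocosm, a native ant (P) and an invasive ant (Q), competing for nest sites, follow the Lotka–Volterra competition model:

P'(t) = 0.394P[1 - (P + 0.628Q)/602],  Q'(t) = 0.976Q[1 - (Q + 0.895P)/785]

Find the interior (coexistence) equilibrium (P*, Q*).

Setting both brackets to zero gives the nullclines P + 0.628Q = 602 and 0.895P + Q = 785.
Substituting Q = 785 - 0.895P into the first: P(1 - 0.628·0.895) = 602 - 0.628·785.
So P* = 109/0.438 = 249, and then Q* = 785 - 0.895·249 = 562.

P* ≈ 249, Q* ≈ 562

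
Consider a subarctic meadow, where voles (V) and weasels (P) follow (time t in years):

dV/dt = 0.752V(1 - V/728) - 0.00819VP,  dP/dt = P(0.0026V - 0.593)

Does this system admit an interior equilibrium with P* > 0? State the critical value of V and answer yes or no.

The predator equation gives dP/dt > 0 only when V > 0.593/0.0026 = 228.
Without the predator, V → K = 728. Since 728 > 228, the predator can invade and persist.

Threshold V = 228; K > 228, so yes, the predator persists.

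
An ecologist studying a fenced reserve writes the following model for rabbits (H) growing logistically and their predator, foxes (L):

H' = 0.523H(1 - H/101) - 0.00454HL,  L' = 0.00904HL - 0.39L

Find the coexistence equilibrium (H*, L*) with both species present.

H* ≈ 43.1, L* ≈ 66

From dL/dt = 0 with L > 0: 0.00904H* = 0.39, so H* = 43.1.
Substitute into dH/dt = 0: 0.523(1 - 43.1/101) = 0.00454L*.
The bracket is 0.573, giving L* = 0.3/0.00454 = 66.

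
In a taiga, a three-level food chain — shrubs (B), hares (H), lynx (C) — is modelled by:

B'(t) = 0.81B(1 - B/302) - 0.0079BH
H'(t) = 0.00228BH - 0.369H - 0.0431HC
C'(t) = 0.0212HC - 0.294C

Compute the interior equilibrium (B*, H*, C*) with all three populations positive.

B* ≈ 261, H* ≈ 13.9, C* ≈ 5.25

From dC/dt = 0: 0.0212H* = 0.294, so H* = 13.9.
From dB/dt = 0: 0.81(1 - B*/302) = 0.0079·13.9, giving B* = 302·(1 - 0.135) = 261.
From dH/dt = 0: 0.00228·261 - 0.369 = 0.0431C*, so C* = 0.226/0.0431 = 5.25.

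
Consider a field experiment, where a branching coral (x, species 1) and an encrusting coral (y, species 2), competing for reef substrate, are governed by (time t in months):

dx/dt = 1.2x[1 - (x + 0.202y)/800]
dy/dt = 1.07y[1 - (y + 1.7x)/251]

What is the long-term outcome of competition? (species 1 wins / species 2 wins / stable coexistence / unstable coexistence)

Compare the nullcline intercepts: K1/α12 = 800/0.202 = 3960 > K2 = 251; K2/α21 = 251/1.7 = 148 < K1 = 800.
Since the inequalities point opposite ways, species 1 can invade but species 2 cannot.

species 1 excludes species 2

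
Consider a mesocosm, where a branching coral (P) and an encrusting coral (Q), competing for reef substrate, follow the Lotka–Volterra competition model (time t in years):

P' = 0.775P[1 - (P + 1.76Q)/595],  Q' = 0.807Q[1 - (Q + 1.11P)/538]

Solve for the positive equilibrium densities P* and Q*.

Setting both brackets to zero gives the nullclines P + 1.76Q = 595 and 1.11P + Q = 538.
Substituting Q = 538 - 1.11P into the first: P(1 - 1.76·1.11) = 595 - 1.76·538.
So P* = -352/-0.954 = 369, and then Q* = 538 - 1.11·369 = 128.

P* ≈ 369, Q* ≈ 128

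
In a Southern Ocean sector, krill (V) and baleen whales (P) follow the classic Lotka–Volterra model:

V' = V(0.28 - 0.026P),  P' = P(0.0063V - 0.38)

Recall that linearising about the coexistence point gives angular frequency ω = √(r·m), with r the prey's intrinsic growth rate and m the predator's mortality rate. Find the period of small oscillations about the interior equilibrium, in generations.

T ≈ 19.3 generations

Here r = 0.28 and m = 0.38, so r·m = 0.106.
ω = √0.106 = 0.326 per generation, hence T = 2π/ω ≈ 19.3 generations.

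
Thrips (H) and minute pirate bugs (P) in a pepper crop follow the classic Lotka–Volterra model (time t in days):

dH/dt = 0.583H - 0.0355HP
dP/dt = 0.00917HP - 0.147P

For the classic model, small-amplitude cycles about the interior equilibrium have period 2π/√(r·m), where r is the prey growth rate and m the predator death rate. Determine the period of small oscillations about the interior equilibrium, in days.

Here r = 0.583 and m = 0.147, so r·m = 0.0857.
ω = √0.0857 = 0.293 per day, hence T = 2π/ω ≈ 21.5 days.

T ≈ 21.5 days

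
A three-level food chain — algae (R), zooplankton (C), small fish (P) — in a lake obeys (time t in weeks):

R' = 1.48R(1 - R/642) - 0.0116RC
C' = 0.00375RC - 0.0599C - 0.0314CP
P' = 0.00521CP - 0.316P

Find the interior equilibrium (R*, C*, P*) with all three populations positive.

From dP/dt = 0: 0.00521C* = 0.316, so C* = 60.7.
From dR/dt = 0: 1.48(1 - R*/642) = 0.0116·60.7, giving R* = 642·(1 - 0.475) = 337.
From dC/dt = 0: 0.00375·337 - 0.0599 = 0.0314P*, so P* = 1.2/0.0314 = 38.3.

R* ≈ 337, C* ≈ 60.7, P* ≈ 38.3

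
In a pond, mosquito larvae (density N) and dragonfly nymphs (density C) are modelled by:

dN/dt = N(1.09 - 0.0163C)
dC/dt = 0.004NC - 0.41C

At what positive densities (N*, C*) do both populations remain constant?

Set dC/dt = 0 with C > 0: 0.004N - 0.41 = 0, so N* = 0.41/0.004 = 102.
Set dN/dt = 0 with N > 0: 1.09 - 0.0163C = 0, so C* = 1.09/0.0163 = 66.9.

N* ≈ 102, C* ≈ 66.9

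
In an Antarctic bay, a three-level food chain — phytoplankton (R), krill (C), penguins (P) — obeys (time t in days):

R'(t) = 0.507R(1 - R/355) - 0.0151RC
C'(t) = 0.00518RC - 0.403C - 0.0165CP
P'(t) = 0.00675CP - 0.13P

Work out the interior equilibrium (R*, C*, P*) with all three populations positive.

From dP/dt = 0: 0.00675C* = 0.13, so C* = 19.3.
From dR/dt = 0: 0.507(1 - R*/355) = 0.0151·19.3, giving R* = 355·(1 - 0.574) = 151.
From dC/dt = 0: 0.00518·151 - 0.403 = 0.0165P*, so P* = 0.381/0.0165 = 23.1.

R* ≈ 151, C* ≈ 19.3, P* ≈ 23.1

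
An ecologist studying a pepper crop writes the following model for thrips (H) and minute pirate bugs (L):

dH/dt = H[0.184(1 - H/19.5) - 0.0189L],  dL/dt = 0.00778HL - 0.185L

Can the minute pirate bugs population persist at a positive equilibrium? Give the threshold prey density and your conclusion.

The predator equation gives dL/dt > 0 only when H > 0.185/0.00778 = 23.8.
Without the predator, H → K = 19.5. Since 19.5 < 23.8, the predator cannot invade.

Threshold H = 23.8; K < 23.8, so no, the predator goes extinct.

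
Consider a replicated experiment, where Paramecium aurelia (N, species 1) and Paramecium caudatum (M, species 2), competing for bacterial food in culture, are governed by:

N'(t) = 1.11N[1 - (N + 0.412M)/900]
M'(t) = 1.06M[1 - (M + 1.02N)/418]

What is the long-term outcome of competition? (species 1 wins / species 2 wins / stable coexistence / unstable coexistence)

Compare the nullcline intercepts: K1/α12 = 900/0.412 = 2180 > K2 = 418; K2/α21 = 418/1.02 = 410 < K1 = 900.
Since the inequalities point opposite ways, species 1 can invade but species 2 cannot.

species 1 excludes species 2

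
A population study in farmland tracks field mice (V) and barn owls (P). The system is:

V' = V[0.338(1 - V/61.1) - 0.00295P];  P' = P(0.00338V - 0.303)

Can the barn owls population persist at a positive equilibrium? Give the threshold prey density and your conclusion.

Threshold V = 89.6; K < 89.6, so no, the predator goes extinct.

The predator equation gives dP/dt > 0 only when V > 0.303/0.00338 = 89.6.
Without the predator, V → K = 61.1. Since 61.1 < 89.6, the predator cannot invade.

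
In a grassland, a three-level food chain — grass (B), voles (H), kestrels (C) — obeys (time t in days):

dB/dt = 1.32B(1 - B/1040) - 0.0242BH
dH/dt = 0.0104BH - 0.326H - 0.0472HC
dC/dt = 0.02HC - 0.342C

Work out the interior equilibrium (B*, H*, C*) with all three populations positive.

From dC/dt = 0: 0.02H* = 0.342, so H* = 17.1.
From dB/dt = 0: 1.32(1 - B*/1040) = 0.0242·17.1, giving B* = 1040·(1 - 0.314) = 714.
From dH/dt = 0: 0.0104·714 - 0.326 = 0.0472C*, so C* = 7.1/0.0472 = 150.

B* ≈ 714, H* ≈ 17.1, C* ≈ 150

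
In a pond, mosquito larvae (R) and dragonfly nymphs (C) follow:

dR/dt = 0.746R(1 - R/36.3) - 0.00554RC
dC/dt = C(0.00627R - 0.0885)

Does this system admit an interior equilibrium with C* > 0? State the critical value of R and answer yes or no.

The predator equation gives dC/dt > 0 only when R > 0.0885/0.00627 = 14.1.
Without the predator, R → K = 36.3. Since 36.3 > 14.1, the predator can invade and persist.

Threshold R = 14.1; K > 14.1, so yes, the predator persists.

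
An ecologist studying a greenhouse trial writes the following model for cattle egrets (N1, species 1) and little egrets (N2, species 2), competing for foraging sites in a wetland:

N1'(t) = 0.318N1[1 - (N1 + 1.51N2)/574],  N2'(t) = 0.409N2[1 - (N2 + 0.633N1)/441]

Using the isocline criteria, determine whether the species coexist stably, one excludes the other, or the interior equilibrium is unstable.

Compare the nullcline intercepts: K1/α12 = 574/1.51 = 380 < K2 = 441; K2/α21 = 441/0.633 = 697 > K1 = 574.
Since the inequalities point opposite ways, species 2 can invade but species 1 cannot.

species 2 excludes species 1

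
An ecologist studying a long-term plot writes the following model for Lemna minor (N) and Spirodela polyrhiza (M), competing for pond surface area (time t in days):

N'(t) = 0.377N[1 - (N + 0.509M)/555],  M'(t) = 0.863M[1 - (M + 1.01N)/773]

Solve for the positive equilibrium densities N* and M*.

Setting both brackets to zero gives the nullclines N + 0.509M = 555 and 1.01N + M = 773.
Substituting M = 773 - 1.01N into the first: N(1 - 0.509·1.01) = 555 - 0.509·773.
So N* = 162/0.486 = 332, and then M* = 773 - 1.01·332 = 437.

N* ≈ 332, M* ≈ 437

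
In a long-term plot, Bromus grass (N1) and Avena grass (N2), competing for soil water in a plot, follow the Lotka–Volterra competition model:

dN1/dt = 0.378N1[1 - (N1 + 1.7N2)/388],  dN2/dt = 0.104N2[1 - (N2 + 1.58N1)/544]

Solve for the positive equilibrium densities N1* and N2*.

Setting both brackets to zero gives the nullclines N1 + 1.7N2 = 388 and 1.58N1 + N2 = 544.
Substituting N2 = 544 - 1.58N1 into the first: N1(1 - 1.7·1.58) = 388 - 1.7·544.
So N1* = -537/-1.69 = 318, and then N2* = 544 - 1.58·318 = 40.9.

N1* ≈ 318, N2* ≈ 40.9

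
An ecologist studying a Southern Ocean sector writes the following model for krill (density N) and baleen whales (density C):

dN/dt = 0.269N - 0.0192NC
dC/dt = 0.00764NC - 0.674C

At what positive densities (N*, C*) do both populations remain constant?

Set dC/dt = 0 with C > 0: 0.00764N - 0.674 = 0, so N* = 0.674/0.00764 = 88.2.
Set dN/dt = 0 with N > 0: 0.269 - 0.0192C = 0, so C* = 0.269/0.0192 = 14.

N* ≈ 88.2, C* ≈ 14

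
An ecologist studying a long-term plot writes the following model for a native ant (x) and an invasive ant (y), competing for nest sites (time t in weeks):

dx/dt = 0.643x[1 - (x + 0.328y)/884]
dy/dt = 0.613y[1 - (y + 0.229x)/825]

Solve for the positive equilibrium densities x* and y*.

Setting both brackets to zero gives the nullclines x + 0.328y = 884 and 0.229x + y = 825.
Substituting y = 825 - 0.229x into the first: x(1 - 0.328·0.229) = 884 - 0.328·825.
So x* = 613/0.925 = 663, and then y* = 825 - 0.229·663 = 673.

x* ≈ 663, y* ≈ 673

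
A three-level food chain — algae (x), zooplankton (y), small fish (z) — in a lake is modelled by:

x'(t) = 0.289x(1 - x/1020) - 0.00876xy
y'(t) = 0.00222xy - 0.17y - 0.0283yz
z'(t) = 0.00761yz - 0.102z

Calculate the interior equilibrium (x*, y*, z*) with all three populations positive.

From dz/dt = 0: 0.00761y* = 0.102, so y* = 13.4.
From dx/dt = 0: 0.289(1 - x*/1020) = 0.00876·13.4, giving x* = 1020·(1 - 0.406) = 606.
From dy/dt = 0: 0.00222·606 - 0.17 = 0.0283z*, so z* = 1.17/0.0283 = 41.5.

x* ≈ 606, y* ≈ 13.4, z* ≈ 41.5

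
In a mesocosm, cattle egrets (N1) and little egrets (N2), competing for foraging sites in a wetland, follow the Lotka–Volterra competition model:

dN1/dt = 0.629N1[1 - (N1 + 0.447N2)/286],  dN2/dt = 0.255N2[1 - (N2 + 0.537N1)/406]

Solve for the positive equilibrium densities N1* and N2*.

N1* ≈ 138, N2* ≈ 332

Setting both brackets to zero gives the nullclines N1 + 0.447N2 = 286 and 0.537N1 + N2 = 406.
Substituting N2 = 406 - 0.537N1 into the first: N1(1 - 0.447·0.537) = 286 - 0.447·406.
So N1* = 105/0.76 = 138, and then N2* = 406 - 0.537·138 = 332.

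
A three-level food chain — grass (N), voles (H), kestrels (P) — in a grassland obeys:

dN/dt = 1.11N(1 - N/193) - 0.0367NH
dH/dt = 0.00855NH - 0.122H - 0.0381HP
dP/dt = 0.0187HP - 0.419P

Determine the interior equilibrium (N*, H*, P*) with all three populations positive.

N* ≈ 50, H* ≈ 22.4, P* ≈ 8.02

From dP/dt = 0: 0.0187H* = 0.419, so H* = 22.4.
From dN/dt = 0: 1.11(1 - N*/193) = 0.0367·22.4, giving N* = 193·(1 - 0.741) = 50.
From dH/dt = 0: 0.00855·50 - 0.122 = 0.0381P*, so P* = 0.306/0.0381 = 8.02.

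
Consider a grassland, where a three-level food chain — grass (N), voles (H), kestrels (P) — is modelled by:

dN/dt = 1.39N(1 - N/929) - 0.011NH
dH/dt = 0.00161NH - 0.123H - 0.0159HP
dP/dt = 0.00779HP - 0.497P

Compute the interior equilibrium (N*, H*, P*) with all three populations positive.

From dP/dt = 0: 0.00779H* = 0.497, so H* = 63.8.
From dN/dt = 0: 1.39(1 - N*/929) = 0.011·63.8, giving N* = 929·(1 - 0.505) = 460.
From dH/dt = 0: 0.00161·460 - 0.123 = 0.0159P*, so P* = 0.618/0.0159 = 38.8.

N* ≈ 460, H* ≈ 63.8, P* ≈ 38.8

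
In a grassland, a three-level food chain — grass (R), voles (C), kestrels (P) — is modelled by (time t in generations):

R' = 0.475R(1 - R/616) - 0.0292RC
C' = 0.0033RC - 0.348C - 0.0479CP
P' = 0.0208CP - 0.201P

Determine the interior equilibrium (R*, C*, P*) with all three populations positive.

From dP/dt = 0: 0.0208C* = 0.201, so C* = 9.66.
From dR/dt = 0: 0.475(1 - R*/616) = 0.0292·9.66, giving R* = 616·(1 - 0.594) = 250.
From dC/dt = 0: 0.0033·250 - 0.348 = 0.0479P*, so P* = 0.477/0.0479 = 9.96.

R* ≈ 250, C* ≈ 9.66, P* ≈ 9.96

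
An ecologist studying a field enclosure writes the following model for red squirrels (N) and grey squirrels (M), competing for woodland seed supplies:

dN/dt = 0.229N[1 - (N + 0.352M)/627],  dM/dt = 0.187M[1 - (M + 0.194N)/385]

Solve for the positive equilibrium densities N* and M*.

N* ≈ 528, M* ≈ 283

Setting both brackets to zero gives the nullclines N + 0.352M = 627 and 0.194N + M = 385.
Substituting M = 385 - 0.194N into the first: N(1 - 0.352·0.194) = 627 - 0.352·385.
So N* = 491/0.932 = 528, and then M* = 385 - 0.194·528 = 283.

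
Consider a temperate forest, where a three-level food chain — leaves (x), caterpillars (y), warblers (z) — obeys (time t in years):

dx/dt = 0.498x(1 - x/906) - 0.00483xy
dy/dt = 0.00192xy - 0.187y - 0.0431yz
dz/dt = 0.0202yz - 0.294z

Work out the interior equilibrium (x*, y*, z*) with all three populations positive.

x* ≈ 778, y* ≈ 14.6, z* ≈ 30.3

From dz/dt = 0: 0.0202y* = 0.294, so y* = 14.6.
From dx/dt = 0: 0.498(1 - x*/906) = 0.00483·14.6, giving x* = 906·(1 - 0.141) = 778.
From dy/dt = 0: 0.00192·778 - 0.187 = 0.0431z*, so z* = 1.31/0.0431 = 30.3.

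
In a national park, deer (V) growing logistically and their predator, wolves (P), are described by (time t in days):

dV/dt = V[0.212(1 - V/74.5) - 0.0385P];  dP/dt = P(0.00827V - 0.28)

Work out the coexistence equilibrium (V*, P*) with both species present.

From dP/dt = 0 with P > 0: 0.00827V* = 0.28, so V* = 33.9.
Substitute into dV/dt = 0: 0.212(1 - 33.9/74.5) = 0.0385P*.
The bracket is 0.546, giving P* = 0.116/0.0385 = 3.

V* ≈ 33.9, P* ≈ 3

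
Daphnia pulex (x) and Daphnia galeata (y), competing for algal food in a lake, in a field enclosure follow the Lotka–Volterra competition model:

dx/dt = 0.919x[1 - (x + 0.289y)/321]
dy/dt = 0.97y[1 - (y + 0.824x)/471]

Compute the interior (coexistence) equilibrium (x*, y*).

x* ≈ 243, y* ≈ 271

Setting both brackets to zero gives the nullclines x + 0.289y = 321 and 0.824x + y = 471.
Substituting y = 471 - 0.824x into the first: x(1 - 0.289·0.824) = 321 - 0.289·471.
So x* = 185/0.762 = 243, and then y* = 471 - 0.824·243 = 271.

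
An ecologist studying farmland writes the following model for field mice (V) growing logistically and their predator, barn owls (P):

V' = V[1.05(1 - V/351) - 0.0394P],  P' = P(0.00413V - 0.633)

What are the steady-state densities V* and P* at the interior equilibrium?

V* ≈ 153, P* ≈ 15

From dP/dt = 0 with P > 0: 0.00413V* = 0.633, so V* = 153.
Substitute into dV/dt = 0: 1.05(1 - 153/351) = 0.0394P*.
The bracket is 0.563, giving P* = 0.592/0.0394 = 15.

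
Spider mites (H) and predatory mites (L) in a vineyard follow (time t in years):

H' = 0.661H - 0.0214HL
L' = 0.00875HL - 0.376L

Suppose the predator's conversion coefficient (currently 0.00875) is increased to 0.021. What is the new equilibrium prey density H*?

H* ≈ 17.9

At the interior fixed point, setting dL/dt = 0 with L > 0 fixes H* = (predator death rate)/(HL coefficient) — independent of the other coefficients.
With the change, H* = 0.376/0.021 = 17.9; it falls from 43.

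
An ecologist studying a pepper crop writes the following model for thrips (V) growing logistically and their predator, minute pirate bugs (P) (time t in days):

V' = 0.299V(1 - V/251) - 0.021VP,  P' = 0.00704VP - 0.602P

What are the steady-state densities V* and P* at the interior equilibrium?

From dP/dt = 0 with P > 0: 0.00704V* = 0.602, so V* = 85.5.
Substitute into dV/dt = 0: 0.299(1 - 85.5/251) = 0.021P*.
The bracket is 0.659, giving P* = 0.197/0.021 = 9.39.

V* ≈ 85.5, P* ≈ 9.39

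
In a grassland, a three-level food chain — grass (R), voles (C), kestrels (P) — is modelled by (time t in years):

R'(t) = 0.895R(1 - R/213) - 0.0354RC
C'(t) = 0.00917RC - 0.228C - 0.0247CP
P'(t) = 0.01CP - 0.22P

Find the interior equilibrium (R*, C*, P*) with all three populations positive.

R* ≈ 27.7, C* ≈ 22, P* ≈ 1.04

From dP/dt = 0: 0.01C* = 0.22, so C* = 22.
From dR/dt = 0: 0.895(1 - R*/213) = 0.0354·22, giving R* = 213·(1 - 0.87) = 27.7.
From dC/dt = 0: 0.00917·27.7 - 0.228 = 0.0247P*, so P* = 0.0256/0.0247 = 1.04.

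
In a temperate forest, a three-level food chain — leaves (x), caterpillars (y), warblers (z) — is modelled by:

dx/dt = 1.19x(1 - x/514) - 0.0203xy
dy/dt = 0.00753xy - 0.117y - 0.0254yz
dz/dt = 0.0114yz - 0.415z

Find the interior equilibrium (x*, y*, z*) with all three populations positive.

From dz/dt = 0: 0.0114y* = 0.415, so y* = 36.4.
From dx/dt = 0: 1.19(1 - x*/514) = 0.0203·36.4, giving x* = 514·(1 - 0.621) = 195.
From dy/dt = 0: 0.00753·195 - 0.117 = 0.0254z*, so z* = 1.35/0.0254 = 53.1.

x* ≈ 195, y* ≈ 36.4, z* ≈ 53.1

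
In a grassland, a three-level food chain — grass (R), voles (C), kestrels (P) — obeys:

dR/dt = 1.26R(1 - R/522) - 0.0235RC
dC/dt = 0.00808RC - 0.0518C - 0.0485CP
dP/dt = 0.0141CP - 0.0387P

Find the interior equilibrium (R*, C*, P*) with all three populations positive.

R* ≈ 495, C* ≈ 2.74, P* ≈ 81.4

From dP/dt = 0: 0.0141C* = 0.0387, so C* = 2.74.
From dR/dt = 0: 1.26(1 - R*/522) = 0.0235·2.74, giving R* = 522·(1 - 0.0512) = 495.
From dC/dt = 0: 0.00808·495 - 0.0518 = 0.0485P*, so P* = 3.95/0.0485 = 81.4.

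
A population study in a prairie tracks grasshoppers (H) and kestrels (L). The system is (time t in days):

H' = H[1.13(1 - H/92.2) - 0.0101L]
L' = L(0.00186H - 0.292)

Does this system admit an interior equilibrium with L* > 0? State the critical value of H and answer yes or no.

Threshold H = 157; K < 157, so no, the predator goes extinct.

The predator equation gives dL/dt > 0 only when H > 0.292/0.00186 = 157.
Without the predator, H → K = 92.2. Since 92.2 < 157, the predator cannot invade.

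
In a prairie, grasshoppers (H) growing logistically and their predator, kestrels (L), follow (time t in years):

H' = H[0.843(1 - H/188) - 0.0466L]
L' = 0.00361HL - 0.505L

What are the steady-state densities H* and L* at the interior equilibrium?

From dL/dt = 0 with L > 0: 0.00361H* = 0.505, so H* = 140.
Substitute into dH/dt = 0: 0.843(1 - 140/188) = 0.0466L*.
The bracket is 0.256, giving L* = 0.216/0.0466 = 4.63.

H* ≈ 140, L* ≈ 4.63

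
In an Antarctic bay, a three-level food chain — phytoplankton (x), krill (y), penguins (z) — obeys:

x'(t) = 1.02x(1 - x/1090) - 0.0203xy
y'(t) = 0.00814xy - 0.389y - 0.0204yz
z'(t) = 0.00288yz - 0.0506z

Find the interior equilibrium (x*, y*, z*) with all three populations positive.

From dz/dt = 0: 0.00288y* = 0.0506, so y* = 17.6.
From dx/dt = 0: 1.02(1 - x*/1090) = 0.0203·17.6, giving x* = 1090·(1 - 0.35) = 709.
From dy/dt = 0: 0.00814·709 - 0.389 = 0.0204z*, so z* = 5.38/0.0204 = 264.

x* ≈ 709, y* ≈ 17.6, z* ≈ 264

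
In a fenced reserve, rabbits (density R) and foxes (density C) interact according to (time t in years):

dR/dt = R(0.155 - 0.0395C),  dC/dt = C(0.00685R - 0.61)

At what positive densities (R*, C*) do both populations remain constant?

Set dC/dt = 0 with C > 0: 0.00685R - 0.61 = 0, so R* = 0.61/0.00685 = 89.1.
Set dR/dt = 0 with R > 0: 0.155 - 0.0395C = 0, so C* = 0.155/0.0395 = 3.92.

R* ≈ 89.1, C* ≈ 3.92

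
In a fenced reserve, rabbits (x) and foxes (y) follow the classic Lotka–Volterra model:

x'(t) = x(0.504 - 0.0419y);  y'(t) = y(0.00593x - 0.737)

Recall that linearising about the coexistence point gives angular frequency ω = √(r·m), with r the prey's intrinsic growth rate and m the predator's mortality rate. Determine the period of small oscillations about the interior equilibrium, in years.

Here r = 0.504 and m = 0.737, so r·m = 0.371.
ω = √0.371 = 0.609 per year, hence T = 2π/ω ≈ 10.3 years.

T ≈ 10.3 years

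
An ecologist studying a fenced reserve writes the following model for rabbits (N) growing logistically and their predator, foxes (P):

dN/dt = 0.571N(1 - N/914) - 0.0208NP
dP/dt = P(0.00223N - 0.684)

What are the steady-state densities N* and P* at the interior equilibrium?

From dP/dt = 0 with P > 0: 0.00223N* = 0.684, so N* = 307.
Substitute into dN/dt = 0: 0.571(1 - 307/914) = 0.0208P*.
The bracket is 0.664, giving P* = 0.379/0.0208 = 18.2.

N* ≈ 307, P* ≈ 18.2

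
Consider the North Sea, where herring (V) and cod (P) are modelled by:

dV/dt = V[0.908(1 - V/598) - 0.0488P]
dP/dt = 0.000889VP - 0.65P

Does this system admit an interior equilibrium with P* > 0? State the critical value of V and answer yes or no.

The predator equation gives dP/dt > 0 only when V > 0.65/0.000889 = 731.
Without the predator, V → K = 598. Since 598 < 731, the predator cannot invade.

Threshold V = 731; K < 731, so no, the predator goes extinct.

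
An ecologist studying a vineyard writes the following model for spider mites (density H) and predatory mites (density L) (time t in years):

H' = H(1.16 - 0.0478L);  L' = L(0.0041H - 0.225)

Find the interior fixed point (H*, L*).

H* ≈ 54.9, L* ≈ 24.3

Set dL/dt = 0 with L > 0: 0.0041H - 0.225 = 0, so H* = 0.225/0.0041 = 54.9.
Set dH/dt = 0 with H > 0: 1.16 - 0.0478L = 0, so L* = 1.16/0.0478 = 24.3.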